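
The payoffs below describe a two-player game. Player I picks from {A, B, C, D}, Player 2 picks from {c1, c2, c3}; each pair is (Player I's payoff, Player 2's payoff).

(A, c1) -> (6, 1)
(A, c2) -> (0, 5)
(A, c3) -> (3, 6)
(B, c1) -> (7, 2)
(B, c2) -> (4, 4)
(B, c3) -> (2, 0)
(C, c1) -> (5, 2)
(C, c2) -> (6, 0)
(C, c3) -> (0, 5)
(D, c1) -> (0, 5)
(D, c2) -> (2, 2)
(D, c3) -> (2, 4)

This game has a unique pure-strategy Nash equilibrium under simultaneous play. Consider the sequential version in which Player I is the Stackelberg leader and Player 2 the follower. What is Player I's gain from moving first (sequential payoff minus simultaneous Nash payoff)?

Backward induction with Player I moving first.
- A: BR = c3, leader payoff 3.
- B: BR = c2, leader payoff 4.
- C: BR = c3, leader payoff 0.
- D: BR = c1, leader payoff 0.
Player I's induced payoffs are 3, 4, 0, 0, so Player I commits to B. Subgame-perfect outcome: (B, c2) with payoffs (4, 4).
For the simultaneous game, intersect best replies.
Player I's best replies: c1→B; c2→C; c3→A.
Player 2's best replies: A→c3; B→c2; C→c3; D→c1.
The unique mutual best reply is (A, c3), giving (3, 6).
Player I's commitment gain: 4 − 3 = 1.

1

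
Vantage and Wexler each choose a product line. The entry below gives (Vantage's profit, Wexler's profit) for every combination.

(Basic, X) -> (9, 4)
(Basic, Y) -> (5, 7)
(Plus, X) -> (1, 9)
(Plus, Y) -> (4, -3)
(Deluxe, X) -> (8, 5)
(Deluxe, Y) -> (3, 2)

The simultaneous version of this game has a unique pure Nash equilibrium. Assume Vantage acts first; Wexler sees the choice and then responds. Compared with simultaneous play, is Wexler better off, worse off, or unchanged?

Backward induction with Vantage moving first.
- Basic → Wexler plays Y (best of 4, 7); Vantage gets 5.
- Plus → Wexler plays X (best of 9, -3); Vantage gets 1.
- Deluxe → Wexler plays X (best of 5, 2); Vantage gets 8.
Vantage's induced payoffs are 5, 1, 8, so Vantage commits to Deluxe. Subgame-perfect outcome: (Deluxe, X) with payoffs (8, 5).
Now find the simultaneous Nash equilibrium.
Vantage's best replies: X→Basic; Y→Basic.
Wexler's best replies: Basic→Y; Plus→X; Deluxe→X.
Only (Basic, Y) has each player best-responding; Nash payoffs (5, 7).
Wexler earns 5 sequentially versus 7 at the Nash outcome: worse off.

worse off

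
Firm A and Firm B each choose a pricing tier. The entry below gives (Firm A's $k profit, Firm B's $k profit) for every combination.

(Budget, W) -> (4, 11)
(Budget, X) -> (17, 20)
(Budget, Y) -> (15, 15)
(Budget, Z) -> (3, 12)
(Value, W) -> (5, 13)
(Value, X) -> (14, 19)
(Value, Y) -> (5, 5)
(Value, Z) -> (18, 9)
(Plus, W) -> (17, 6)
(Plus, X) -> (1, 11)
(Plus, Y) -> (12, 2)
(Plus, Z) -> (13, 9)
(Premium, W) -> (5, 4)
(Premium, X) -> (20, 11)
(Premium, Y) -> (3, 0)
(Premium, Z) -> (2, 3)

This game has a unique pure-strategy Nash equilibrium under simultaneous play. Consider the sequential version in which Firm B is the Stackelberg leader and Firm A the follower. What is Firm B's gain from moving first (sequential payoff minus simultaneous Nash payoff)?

Solve by backward induction (Firm B leads).
- W → Firm A plays Plus (best of 4, 5, 17, 5); Firm B gets 6.
- X → Firm A plays Premium (best of 17, 14, 1, 20); Firm B gets 11.
- Y → Firm A plays Budget (best of 15, 5, 12, 3); Firm B gets 15.
- Z → Firm A plays Value (best of 3, 18, 13, 2); Firm B gets 9.
Maximizing over 6, 11, 15, 9, Firm B chooses Y. Subgame-perfect outcome: (Budget, Y) with payoffs (15, 15).
For the simultaneous game, intersect best replies.
Firm A's best replies: W→Plus; X→Premium; Y→Budget; Z→Value.
Firm B's best replies: Budget→X; Value→X; Plus→X; Premium→X.
The unique mutual best reply is (Premium, X), giving (20, 11).
Firm B's commitment gain: 15 − 11 = 4.

4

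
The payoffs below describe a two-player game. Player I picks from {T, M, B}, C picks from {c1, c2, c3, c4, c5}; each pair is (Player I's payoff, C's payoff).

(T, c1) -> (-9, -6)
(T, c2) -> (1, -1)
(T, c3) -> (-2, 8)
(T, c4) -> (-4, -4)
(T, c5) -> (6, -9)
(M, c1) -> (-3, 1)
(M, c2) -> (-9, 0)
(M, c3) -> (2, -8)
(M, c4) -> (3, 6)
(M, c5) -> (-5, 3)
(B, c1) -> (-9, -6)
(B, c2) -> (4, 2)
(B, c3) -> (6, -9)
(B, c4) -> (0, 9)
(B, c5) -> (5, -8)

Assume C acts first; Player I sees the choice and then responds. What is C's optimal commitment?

Player I best-responds to each possible C move:
- c1 → Player I plays M (best of -9, -3, -9); C gets 1.
- c2 → Player I plays B (best of 1, -9, 4); C gets 2.
- c3 → Player I plays B (best of -2, 2, 6); C gets -9.
- c4 → Player I plays M (best of -4, 3, 0); C gets 6.
- c5 → Player I plays T (best of 6, -5, 5); C gets -9.
C's induced payoffs are 1, 2, -9, 6, -9, so C commits to c4. Subgame-perfect outcome: (M, c4) with payoffs (3, 6).

c4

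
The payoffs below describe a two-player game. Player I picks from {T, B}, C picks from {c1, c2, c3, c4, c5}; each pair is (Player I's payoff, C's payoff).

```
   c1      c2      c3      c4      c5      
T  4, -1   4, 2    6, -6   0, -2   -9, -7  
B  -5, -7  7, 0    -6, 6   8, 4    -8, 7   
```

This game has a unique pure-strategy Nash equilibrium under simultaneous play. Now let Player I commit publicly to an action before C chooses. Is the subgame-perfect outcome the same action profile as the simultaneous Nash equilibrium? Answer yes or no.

Solve by backward induction (Player I leads).
- T: BR = c2, leader payoff 4.
- B: BR = c5, leader payoff -8.
Player I's induced payoffs are 4, -8, so Player I commits to T. Subgame-perfect outcome: (T, c2) with payoffs (4, 2).
Now find the simultaneous Nash equilibrium.
Player I's best replies: c1→T; c2→B; c3→T; c4→B; c5→B.
C's best replies: T→c2; B→c5.
Only (B, c5) has each player best-responding; Nash payoffs (-8, 7).
Sequential outcome (T, c2) differs from the Nash profile (B, c5).

no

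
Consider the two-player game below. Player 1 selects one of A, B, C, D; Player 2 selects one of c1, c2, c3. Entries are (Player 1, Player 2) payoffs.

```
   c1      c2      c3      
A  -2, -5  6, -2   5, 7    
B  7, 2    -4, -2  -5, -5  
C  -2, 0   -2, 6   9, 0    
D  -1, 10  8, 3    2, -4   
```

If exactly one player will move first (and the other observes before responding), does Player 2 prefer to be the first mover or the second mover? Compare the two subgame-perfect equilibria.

If Player 1 leads: Player 2's best replies are A→c3, B→c1, C→c2, D→c1; Player 1's induced payoffs 5, 7, -2, -1; outcome (B, c1), payoffs (7, 2).
If Player 2 leads: Player 1's best replies are c1→B, c2→D, c3→C; Player 2's induced payoffs 2, 3, 0; outcome (D, c2), payoffs (8, 3).
Player 2 gets 3 moving first and 2 moving second, so Player 2 prefers to move first.

first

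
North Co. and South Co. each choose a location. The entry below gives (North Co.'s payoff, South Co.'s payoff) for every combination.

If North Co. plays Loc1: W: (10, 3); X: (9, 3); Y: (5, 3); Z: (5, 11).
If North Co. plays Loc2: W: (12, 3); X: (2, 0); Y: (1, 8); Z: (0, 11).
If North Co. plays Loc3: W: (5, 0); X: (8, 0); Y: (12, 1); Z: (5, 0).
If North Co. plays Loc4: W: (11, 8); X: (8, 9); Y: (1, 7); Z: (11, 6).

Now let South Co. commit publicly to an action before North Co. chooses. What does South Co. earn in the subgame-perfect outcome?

6

North Co. best-responds to each possible South Co. move:
- W → North Co. plays Loc2 (best of 10, 12, 5, 11); South Co. gets 3.
- X → North Co. plays Loc1 (best of 9, 2, 8, 8); South Co. gets 3.
- Y → North Co. plays Loc3 (best of 5, 1, 12, 1); South Co. gets 1.
- Z → North Co. plays Loc4 (best of 5, 0, 5, 11); South Co. gets 6.
Maximizing over 3, 3, 1, 6, South Co. chooses Z. Subgame-perfect outcome: (Loc4, Z) with payoffs (11, 6).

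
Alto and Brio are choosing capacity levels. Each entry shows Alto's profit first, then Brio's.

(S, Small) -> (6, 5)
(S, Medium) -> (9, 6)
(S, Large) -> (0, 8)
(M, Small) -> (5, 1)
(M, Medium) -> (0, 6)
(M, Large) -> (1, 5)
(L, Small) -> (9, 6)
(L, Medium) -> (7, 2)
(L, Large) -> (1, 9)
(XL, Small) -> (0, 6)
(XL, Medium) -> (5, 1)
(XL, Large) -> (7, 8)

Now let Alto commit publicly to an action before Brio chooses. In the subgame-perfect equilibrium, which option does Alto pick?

Brio best-responds to each possible Alto move:
- S: BR = Large, leader payoff 0.
- M: BR = Medium, leader payoff 0.
- L: BR = Large, leader payoff 1.
- XL: BR = Large, leader payoff 7.
Among 0, 0, 1, 7, the best is 7 at XL. Subgame-perfect outcome: (XL, Large) with payoffs (7, 8).

XL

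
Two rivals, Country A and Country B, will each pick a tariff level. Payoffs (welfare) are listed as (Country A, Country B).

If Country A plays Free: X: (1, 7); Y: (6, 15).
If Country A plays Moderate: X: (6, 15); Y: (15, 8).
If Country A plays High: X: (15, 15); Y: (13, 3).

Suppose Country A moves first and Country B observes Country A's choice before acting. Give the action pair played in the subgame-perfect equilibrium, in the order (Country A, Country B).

(High, X)

Backward induction with Country A moving first.
- Free: BR = Y, leader payoff 6.
- Moderate: BR = X, leader payoff 6.
- High: BR = X, leader payoff 15.
Country A's induced payoffs are 6, 6, 15, so Country A commits to High. Subgame-perfect outcome: (High, X) with payoffs (15, 15).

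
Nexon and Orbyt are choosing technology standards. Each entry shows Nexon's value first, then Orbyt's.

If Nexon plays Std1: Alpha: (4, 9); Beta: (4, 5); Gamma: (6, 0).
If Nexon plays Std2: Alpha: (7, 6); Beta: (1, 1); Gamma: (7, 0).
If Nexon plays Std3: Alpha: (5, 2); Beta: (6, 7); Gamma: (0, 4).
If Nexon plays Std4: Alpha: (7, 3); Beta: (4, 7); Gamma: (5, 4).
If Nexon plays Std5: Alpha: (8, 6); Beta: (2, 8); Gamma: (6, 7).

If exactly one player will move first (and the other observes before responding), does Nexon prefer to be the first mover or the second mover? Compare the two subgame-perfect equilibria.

If Nexon leads: Orbyt's best replies are Std1→Alpha, Std2→Alpha, Std3→Beta, Std4→Beta, Std5→Beta; Nexon's induced payoffs 4, 7, 6, 4, 2; outcome (Std2, Alpha), payoffs (7, 6).
If Orbyt leads: Nexon's best replies are Alpha→Std5, Beta→Std3, Gamma→Std2; Orbyt's induced payoffs 6, 7, 0; outcome (Std3, Beta), payoffs (6, 7).
Nexon gets 7 moving first and 6 moving second, so Nexon prefers to move first.

first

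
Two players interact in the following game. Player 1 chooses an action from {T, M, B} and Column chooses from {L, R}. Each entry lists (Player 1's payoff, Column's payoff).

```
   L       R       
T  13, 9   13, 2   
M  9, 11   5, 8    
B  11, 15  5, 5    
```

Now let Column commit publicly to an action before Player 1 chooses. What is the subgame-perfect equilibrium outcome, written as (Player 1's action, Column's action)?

Player 1 best-responds to each possible Column move:
- L → Player 1 plays T (best of 13, 9, 11); Column gets 9.
- R → Player 1 plays T (best of 13, 5, 5); Column gets 2.
Column's induced payoffs are 9, 2, so Column commits to L. Subgame-perfect outcome: (T, L) with payoffs (13, 9).

(T, L)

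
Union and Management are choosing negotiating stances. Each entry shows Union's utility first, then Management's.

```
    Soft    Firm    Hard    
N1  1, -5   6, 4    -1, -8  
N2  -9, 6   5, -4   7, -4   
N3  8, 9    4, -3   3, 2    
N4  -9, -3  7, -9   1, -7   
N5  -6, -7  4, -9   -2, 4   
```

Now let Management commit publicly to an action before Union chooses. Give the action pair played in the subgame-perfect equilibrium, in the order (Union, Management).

(N3, Soft)

Backward induction with Management moving first.
- Soft: Union compares 1, -9, 8, -9, -6 and picks N3; Management would get 9.
- Firm: Union compares 6, 5, 4, 7, 4 and picks N4; Management would get -9.
- Hard: Union compares -1, 7, 3, 1, -2 and picks N2; Management would get -4.
Maximizing over 9, -9, -4, Management chooses Soft. Subgame-perfect outcome: (N3, Soft) with payoffs (8, 9).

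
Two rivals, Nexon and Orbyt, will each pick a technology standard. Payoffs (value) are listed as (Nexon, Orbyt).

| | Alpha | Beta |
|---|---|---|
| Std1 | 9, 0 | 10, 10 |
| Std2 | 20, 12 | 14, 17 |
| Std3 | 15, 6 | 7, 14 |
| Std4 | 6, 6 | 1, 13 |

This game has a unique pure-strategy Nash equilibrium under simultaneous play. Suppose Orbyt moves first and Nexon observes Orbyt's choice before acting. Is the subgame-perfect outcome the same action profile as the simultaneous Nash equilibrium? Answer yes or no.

Work backward from Nexon's decision.
- Alpha: BR = Std2, leader payoff 12.
- Beta: BR = Std2, leader payoff 17.
Orbyt's induced payoffs are 12, 17, so Orbyt commits to Beta. Subgame-perfect outcome: (Std2, Beta) with payoffs (14, 17).
For the simultaneous game, intersect best replies.
Nexon's best replies: Alpha→Std2; Beta→Std2.
Orbyt's best replies: Std1→Beta; Std2→Beta; Std3→Beta; Std4→Beta.
Only (Std2, Beta) has each player best-responding; Nash payoffs (14, 17).
Sequential outcome (Std2, Beta) coincides with the Nash profile (Std2, Beta).

yes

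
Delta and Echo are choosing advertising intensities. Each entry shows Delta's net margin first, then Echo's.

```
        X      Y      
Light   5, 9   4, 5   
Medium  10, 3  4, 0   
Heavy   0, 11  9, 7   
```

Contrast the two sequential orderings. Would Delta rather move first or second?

If Delta leads: Echo's best replies are Light→X, Medium→X, Heavy→X; Delta's induced payoffs 5, 10, 0; outcome (Medium, X), payoffs (10, 3).
If Echo leads: Delta's best replies are X→Medium, Y→Heavy; Echo's induced payoffs 3, 7; outcome (Heavy, Y), payoffs (9, 7).
Delta gets 10 moving first and 9 moving second, so Delta prefers to move first.

first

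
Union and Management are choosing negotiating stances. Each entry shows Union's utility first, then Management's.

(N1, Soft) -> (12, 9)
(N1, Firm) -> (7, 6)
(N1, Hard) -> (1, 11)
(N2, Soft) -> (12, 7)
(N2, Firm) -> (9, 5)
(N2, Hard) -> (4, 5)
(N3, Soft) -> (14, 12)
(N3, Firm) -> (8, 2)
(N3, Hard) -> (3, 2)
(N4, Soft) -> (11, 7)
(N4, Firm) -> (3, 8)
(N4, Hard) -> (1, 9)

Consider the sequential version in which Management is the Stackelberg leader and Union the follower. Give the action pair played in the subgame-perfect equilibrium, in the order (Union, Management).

Work backward from Union's decision.
- Soft: BR = N3, leader payoff 12.
- Firm: BR = N2, leader payoff 5.
- Hard: BR = N2, leader payoff 5.
Management's induced payoffs are 12, 5, 5, so Management commits to Soft. Subgame-perfect outcome: (N3, Soft) with payoffs (14, 12).

(N3, Soft)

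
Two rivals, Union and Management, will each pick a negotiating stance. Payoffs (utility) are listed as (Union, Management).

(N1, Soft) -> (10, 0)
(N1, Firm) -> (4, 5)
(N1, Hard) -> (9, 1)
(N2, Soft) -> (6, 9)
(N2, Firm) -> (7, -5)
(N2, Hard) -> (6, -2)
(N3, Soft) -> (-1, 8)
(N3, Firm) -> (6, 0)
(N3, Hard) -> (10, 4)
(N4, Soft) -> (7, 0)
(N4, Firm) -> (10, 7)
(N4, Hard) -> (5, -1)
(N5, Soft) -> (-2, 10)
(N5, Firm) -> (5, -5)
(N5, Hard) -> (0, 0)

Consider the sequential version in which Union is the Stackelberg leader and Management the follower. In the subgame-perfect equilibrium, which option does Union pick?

Management best-responds to each possible Union move:
- N1: Management compares 0, 5, 1 and picks Firm; Union would get 4.
- N2: Management compares 9, -5, -2 and picks Soft; Union would get 6.
- N3: Management compares 8, 0, 4 and picks Soft; Union would get -1.
- N4: Management compares 0, 7, -1 and picks Firm; Union would get 10.
- N5: Management compares 10, -5, 0 and picks Soft; Union would get -2.
Union's induced payoffs are 4, 6, -1, 10, -2, so Union commits to N4. Subgame-perfect outcome: (N4, Firm) with payoffs (10, 7).

N4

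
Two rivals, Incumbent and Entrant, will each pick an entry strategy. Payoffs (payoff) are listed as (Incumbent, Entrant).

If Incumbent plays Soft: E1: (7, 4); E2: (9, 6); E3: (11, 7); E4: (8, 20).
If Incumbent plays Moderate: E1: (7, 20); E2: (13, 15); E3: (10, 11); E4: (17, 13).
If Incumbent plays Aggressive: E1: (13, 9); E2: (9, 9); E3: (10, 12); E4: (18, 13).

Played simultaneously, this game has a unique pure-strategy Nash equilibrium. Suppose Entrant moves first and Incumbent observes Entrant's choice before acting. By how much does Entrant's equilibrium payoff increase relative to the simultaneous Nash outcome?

Incumbent best-responds to each possible Entrant move:
- E1: Incumbent compares 7, 7, 13 and picks Aggressive; Entrant would get 9.
- E2: Incumbent compares 9, 13, 9 and picks Moderate; Entrant would get 15.
- E3: Incumbent compares 11, 10, 10 and picks Soft; Entrant would get 7.
- E4: Incumbent compares 8, 17, 18 and picks Aggressive; Entrant would get 13.
Entrant's induced payoffs are 9, 15, 7, 13, so Entrant commits to E2. Subgame-perfect outcome: (Moderate, E2) with payoffs (13, 15).
Under simultaneous play:
Incumbent's best replies: E1→Aggressive; E2→Moderate; E3→Soft; E4→Aggressive.
Entrant's best replies: Soft→E4; Moderate→E1; Aggressive→E4.
Only (Aggressive, E4) has each player best-responding; Nash payoffs (18, 13).
Entrant's commitment gain: 15 − 13 = 2.

2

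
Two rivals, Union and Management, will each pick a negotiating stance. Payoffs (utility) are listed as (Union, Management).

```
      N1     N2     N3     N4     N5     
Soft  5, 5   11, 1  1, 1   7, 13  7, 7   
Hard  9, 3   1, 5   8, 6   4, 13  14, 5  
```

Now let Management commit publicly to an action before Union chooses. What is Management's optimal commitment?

Union best-responds to each possible Management move:
- N1: Union compares 5, 9 and picks Hard; Management would get 3.
- N2: Union compares 11, 1 and picks Soft; Management would get 1.
- N3: Union compares 1, 8 and picks Hard; Management would get 6.
- N4: Union compares 7, 4 and picks Soft; Management would get 13.
- N5: Union compares 7, 14 and picks Hard; Management would get 5.
Management's induced payoffs are 3, 1, 6, 13, 5, so Management commits to N4. Subgame-perfect outcome: (Soft, N4) with payoffs (7, 13).

N4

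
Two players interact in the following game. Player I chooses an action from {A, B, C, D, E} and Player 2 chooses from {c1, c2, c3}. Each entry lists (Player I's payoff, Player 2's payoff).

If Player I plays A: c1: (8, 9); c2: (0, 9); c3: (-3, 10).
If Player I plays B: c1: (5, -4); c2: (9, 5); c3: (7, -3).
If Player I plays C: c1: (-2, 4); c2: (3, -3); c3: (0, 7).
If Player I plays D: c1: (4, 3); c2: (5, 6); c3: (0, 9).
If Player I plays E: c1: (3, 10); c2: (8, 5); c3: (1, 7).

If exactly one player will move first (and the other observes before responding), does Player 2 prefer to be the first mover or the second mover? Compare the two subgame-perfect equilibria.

first

If Player I leads: Player 2's best replies are A→c3, B→c2, C→c3, D→c3, E→c1; Player I's induced payoffs -3, 9, 0, 0, 3; outcome (B, c2), payoffs (9, 5).
If Player 2 leads: Player I's best replies are c1→A, c2→B, c3→B; Player 2's induced payoffs 9, 5, -3; outcome (A, c1), payoffs (8, 9).
Player 2 gets 9 moving first and 5 moving second, so Player 2 prefers to move first.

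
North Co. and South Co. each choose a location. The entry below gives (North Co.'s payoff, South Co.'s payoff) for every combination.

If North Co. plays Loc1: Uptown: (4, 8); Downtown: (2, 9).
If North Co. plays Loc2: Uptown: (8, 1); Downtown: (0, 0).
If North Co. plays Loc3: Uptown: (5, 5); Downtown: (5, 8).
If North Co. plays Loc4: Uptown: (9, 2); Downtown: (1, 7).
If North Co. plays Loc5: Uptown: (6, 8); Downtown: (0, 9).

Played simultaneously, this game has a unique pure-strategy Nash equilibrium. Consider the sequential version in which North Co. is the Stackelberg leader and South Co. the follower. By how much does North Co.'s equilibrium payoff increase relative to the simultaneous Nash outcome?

3

Backward induction with North Co. moving first.
- Loc1: South Co. compares 8, 9 and picks Downtown; North Co. would get 2.
- Loc2: South Co. compares 1, 0 and picks Uptown; North Co. would get 8.
- Loc3: South Co. compares 5, 8 and picks Downtown; North Co. would get 5.
- Loc4: South Co. compares 2, 7 and picks Downtown; North Co. would get 1.
- Loc5: South Co. compares 8, 9 and picks Downtown; North Co. would get 0.
North Co.'s induced payoffs are 2, 8, 5, 1, 0, so North Co. commits to Loc2. Subgame-perfect outcome: (Loc2, Uptown) with payoffs (8, 1).
Now find the simultaneous Nash equilibrium.
North Co.'s best replies: Uptown→Loc4; Downtown→Loc3.
South Co.'s best replies: Loc1→Downtown; Loc2→Uptown; Loc3→Downtown; Loc4→Downtown; Loc5→Downtown.
The unique mutual best reply is (Loc3, Downtown), giving (5, 8).
North Co.'s commitment gain: 8 − 5 = 3.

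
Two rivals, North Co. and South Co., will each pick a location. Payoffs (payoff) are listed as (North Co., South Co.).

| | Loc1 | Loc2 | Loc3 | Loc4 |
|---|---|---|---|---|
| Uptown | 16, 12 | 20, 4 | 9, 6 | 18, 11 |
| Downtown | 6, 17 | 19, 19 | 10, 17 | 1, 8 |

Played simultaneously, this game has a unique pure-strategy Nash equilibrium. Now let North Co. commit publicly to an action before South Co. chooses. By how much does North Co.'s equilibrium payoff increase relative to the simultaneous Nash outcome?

3

Solve by backward induction (North Co. leads).
- Uptown: South Co. compares 12, 4, 6, 11 and picks Loc1; North Co. would get 16.
- Downtown: South Co. compares 17, 19, 17, 8 and picks Loc2; North Co. would get 19.
Maximizing over 16, 19, North Co. chooses Downtown. Subgame-perfect outcome: (Downtown, Loc2) with payoffs (19, 19).
Now find the simultaneous Nash equilibrium.
North Co.'s best replies: Loc1→Uptown; Loc2→Uptown; Loc3→Downtown; Loc4→Uptown.
South Co.'s best replies: Uptown→Loc1; Downtown→Loc2.
The unique mutual best reply is (Uptown, Loc1), giving (16, 12).
North Co.'s commitment gain: 19 − 16 = 3.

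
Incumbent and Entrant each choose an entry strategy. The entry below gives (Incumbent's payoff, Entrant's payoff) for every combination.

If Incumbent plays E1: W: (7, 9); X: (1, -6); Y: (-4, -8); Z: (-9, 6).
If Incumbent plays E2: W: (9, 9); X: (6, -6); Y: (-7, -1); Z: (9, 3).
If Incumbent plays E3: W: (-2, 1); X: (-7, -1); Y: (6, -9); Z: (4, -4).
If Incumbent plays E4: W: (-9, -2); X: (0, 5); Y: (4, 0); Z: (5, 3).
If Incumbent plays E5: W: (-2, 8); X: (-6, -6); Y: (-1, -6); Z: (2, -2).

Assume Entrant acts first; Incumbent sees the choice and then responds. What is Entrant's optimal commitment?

W

Work backward from Incumbent's decision.
- W: Incumbent compares 7, 9, -2, -9, -2 and picks E2; Entrant would get 9.
- X: Incumbent compares 1, 6, -7, 0, -6 and picks E2; Entrant would get -6.
- Y: Incumbent compares -4, -7, 6, 4, -1 and picks E3; Entrant would get -9.
- Z: Incumbent compares -9, 9, 4, 5, 2 and picks E2; Entrant would get 3.
Entrant's induced payoffs are 9, -6, -9, 3, so Entrant commits to W. Subgame-perfect outcome: (E2, W) with payoffs (9, 9).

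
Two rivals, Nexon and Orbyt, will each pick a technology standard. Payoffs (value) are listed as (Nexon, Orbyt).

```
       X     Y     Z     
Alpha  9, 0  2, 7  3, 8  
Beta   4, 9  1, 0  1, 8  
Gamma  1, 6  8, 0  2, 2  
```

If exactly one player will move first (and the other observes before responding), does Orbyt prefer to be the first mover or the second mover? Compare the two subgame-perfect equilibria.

second

If Nexon leads: Orbyt's best replies are Alpha→Z, Beta→X, Gamma→X; Nexon's induced payoffs 3, 4, 1; outcome (Beta, X), payoffs (4, 9).
If Orbyt leads: Nexon's best replies are X→Alpha, Y→Gamma, Z→Alpha; Orbyt's induced payoffs 0, 0, 8; outcome (Alpha, Z), payoffs (3, 8).
Orbyt gets 8 moving first and 9 moving second, so Orbyt prefers to move second.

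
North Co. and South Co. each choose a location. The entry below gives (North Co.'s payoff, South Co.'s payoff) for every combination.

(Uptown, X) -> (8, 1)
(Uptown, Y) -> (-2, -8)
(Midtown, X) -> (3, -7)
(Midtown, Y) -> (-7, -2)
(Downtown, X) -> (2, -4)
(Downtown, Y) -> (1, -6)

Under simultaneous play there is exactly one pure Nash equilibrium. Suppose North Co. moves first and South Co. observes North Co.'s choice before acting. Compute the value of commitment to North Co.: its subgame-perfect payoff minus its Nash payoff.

Solve by backward induction (North Co. leads).
- Uptown: South Co. compares 1, -8 and picks X; North Co. would get 8.
- Midtown: South Co. compares -7, -2 and picks Y; North Co. would get -7.
- Downtown: South Co. compares -4, -6 and picks X; North Co. would get 2.
Maximizing over 8, -7, 2, North Co. chooses Uptown. Subgame-perfect outcome: (Uptown, X) with payoffs (8, 1).
For the simultaneous game, intersect best replies.
North Co.'s best replies: X→Uptown; Y→Downtown.
South Co.'s best replies: Uptown→X; Midtown→Y; Downtown→X.
The unique mutual best reply is (Uptown, X), giving (8, 1).
North Co.'s commitment gain: 8 − 8 = 0.

0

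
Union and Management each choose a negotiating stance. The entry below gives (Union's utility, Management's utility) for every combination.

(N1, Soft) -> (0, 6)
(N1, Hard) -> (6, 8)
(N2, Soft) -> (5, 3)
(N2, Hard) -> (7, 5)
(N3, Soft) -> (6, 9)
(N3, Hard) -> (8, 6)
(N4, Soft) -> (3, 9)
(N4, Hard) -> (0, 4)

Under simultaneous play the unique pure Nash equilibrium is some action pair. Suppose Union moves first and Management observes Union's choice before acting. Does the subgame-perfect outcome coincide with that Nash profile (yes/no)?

no

Management best-responds to each possible Union move:
- N1: BR = Hard, leader payoff 6.
- N2: BR = Hard, leader payoff 7.
- N3: BR = Soft, leader payoff 6.
- N4: BR = Soft, leader payoff 3.
Maximizing over 6, 7, 6, 3, Union chooses N2. Subgame-perfect outcome: (N2, Hard) with payoffs (7, 5).
For the simultaneous game, intersect best replies.
Union's best replies: Soft→N3; Hard→N3.
Management's best replies: N1→Hard; N2→Hard; N3→Soft; N4→Soft.
Only (N3, Soft) has each player best-responding; Nash payoffs (6, 9).
Sequential outcome (N2, Hard) differs from the Nash profile (N3, Soft).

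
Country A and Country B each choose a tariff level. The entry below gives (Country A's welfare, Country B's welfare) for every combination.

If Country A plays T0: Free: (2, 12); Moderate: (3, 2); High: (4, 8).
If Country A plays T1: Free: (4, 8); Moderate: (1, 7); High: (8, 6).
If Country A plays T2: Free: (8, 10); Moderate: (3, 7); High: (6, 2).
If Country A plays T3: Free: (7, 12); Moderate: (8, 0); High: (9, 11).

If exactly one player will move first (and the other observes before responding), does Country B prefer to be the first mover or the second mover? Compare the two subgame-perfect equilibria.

first

If Country A leads: Country B's best replies are T0→Free, T1→Free, T2→Free, T3→Free; Country A's induced payoffs 2, 4, 8, 7; outcome (T2, Free), payoffs (8, 10).
If Country B leads: Country A's best replies are Free→T2, Moderate→T3, High→T3; Country B's induced payoffs 10, 0, 11; outcome (T3, High), payoffs (9, 11).
Country B gets 11 moving first and 10 moving second, so Country B prefers to move first.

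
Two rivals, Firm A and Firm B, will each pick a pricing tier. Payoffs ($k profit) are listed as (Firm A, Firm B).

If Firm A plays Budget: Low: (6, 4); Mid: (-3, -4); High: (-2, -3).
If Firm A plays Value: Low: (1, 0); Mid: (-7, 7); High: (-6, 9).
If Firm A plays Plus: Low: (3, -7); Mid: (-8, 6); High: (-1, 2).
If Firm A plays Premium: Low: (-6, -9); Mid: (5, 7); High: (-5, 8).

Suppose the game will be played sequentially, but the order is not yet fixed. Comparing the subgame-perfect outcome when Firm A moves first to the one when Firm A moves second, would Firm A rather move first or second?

If Firm A leads: Firm B's best replies are Budget→Low, Value→High, Plus→Mid, Premium→High; Firm A's induced payoffs 6, -6, -8, -5; outcome (Budget, Low), payoffs (6, 4).
If Firm B leads: Firm A's best replies are Low→Budget, Mid→Premium, High→Plus; Firm B's induced payoffs 4, 7, 2; outcome (Premium, Mid), payoffs (5, 7).
Firm A gets 6 moving first and 5 moving second, so Firm A prefers to move first.

first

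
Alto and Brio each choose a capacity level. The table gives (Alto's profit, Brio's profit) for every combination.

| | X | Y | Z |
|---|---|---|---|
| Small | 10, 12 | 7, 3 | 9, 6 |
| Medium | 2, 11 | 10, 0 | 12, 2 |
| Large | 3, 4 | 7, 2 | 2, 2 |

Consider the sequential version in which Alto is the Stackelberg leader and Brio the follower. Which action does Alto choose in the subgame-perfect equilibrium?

Brio best-responds to each possible Alto move:
- Small: Brio compares 12, 3, 6 and picks X; Alto would get 10.
- Medium: Brio compares 11, 0, 2 and picks X; Alto would get 2.
- Large: Brio compares 4, 2, 2 and picks X; Alto would get 3.
Maximizing over 10, 2, 3, Alto chooses Small. Subgame-perfect outcome: (Small, X) with payoffs (10, 12).

Small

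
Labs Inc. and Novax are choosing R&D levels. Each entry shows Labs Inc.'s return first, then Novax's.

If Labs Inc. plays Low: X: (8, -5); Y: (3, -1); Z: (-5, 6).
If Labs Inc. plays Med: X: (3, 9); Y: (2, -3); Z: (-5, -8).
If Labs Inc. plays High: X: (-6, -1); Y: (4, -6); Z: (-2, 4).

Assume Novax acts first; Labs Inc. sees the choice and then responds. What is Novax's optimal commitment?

Z

Solve by backward induction (Novax leads).
- X → Labs Inc. plays Low (best of 8, 3, -6); Novax gets -5.
- Y → Labs Inc. plays High (best of 3, 2, 4); Novax gets -6.
- Z → Labs Inc. plays High (best of -5, -5, -2); Novax gets 4.
Among -5, -6, 4, the best is 4 at Z. Subgame-perfect outcome: (High, Z) with payoffs (-2, 4).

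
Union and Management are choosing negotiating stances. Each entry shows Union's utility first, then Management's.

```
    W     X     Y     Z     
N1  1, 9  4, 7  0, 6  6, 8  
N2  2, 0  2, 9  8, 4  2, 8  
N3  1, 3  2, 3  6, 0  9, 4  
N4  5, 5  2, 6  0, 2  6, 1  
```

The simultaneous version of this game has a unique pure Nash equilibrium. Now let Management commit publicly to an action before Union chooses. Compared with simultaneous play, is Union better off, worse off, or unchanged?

worse off

Work backward from Union's decision.
- W: Union compares 1, 2, 1, 5 and picks N4; Management would get 5.
- X: Union compares 4, 2, 2, 2 and picks N1; Management would get 7.
- Y: Union compares 0, 8, 6, 0 and picks N2; Management would get 4.
- Z: Union compares 6, 2, 9, 6 and picks N3; Management would get 4.
Maximizing over 5, 7, 4, 4, Management chooses X. Subgame-perfect outcome: (N1, X) with payoffs (4, 7).
Now find the simultaneous Nash equilibrium.
Union's best replies: W→N4; X→N1; Y→N2; Z→N3.
Management's best replies: N1→W; N2→X; N3→Z; N4→X.
Only (N3, Z) has each player best-responding; Nash payoffs (9, 4).
Union earns 4 sequentially versus 9 at the Nash outcome: worse off.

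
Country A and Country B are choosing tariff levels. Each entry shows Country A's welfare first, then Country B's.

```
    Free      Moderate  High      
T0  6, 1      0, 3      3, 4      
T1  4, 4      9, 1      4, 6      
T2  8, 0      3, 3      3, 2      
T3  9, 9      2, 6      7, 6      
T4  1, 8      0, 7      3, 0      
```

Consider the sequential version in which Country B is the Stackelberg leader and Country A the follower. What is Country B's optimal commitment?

Work backward from Country A's decision.
- Free: BR = T3, leader payoff 9.
- Moderate: BR = T1, leader payoff 1.
- High: BR = T3, leader payoff 6.
Among 9, 1, 6, the best is 9 at Free. Subgame-perfect outcome: (T3, Free) with payoffs (9, 9).

Free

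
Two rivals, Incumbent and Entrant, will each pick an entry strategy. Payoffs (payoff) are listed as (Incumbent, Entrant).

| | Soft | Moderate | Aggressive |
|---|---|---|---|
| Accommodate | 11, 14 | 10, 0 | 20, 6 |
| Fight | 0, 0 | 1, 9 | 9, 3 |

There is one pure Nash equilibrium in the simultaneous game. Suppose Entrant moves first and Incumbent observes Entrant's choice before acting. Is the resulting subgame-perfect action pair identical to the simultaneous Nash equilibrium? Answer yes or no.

Work backward from Incumbent's decision.
- Soft: Incumbent compares 11, 0 and picks Accommodate; Entrant would get 14.
- Moderate: Incumbent compares 10, 1 and picks Accommodate; Entrant would get 0.
- Aggressive: Incumbent compares 20, 9 and picks Accommodate; Entrant would get 6.
Entrant's induced payoffs are 14, 0, 6, so Entrant commits to Soft. Subgame-perfect outcome: (Accommodate, Soft) with payoffs (11, 14).
Under simultaneous play:
Incumbent's best replies: Soft→Accommodate; Moderate→Accommodate; Aggressive→Accommodate.
Entrant's best replies: Accommodate→Soft; Fight→Moderate.
The unique mutual best reply is (Accommodate, Soft), giving (11, 14).
Sequential outcome (Accommodate, Soft) coincides with the Nash profile (Accommodate, Soft).

yes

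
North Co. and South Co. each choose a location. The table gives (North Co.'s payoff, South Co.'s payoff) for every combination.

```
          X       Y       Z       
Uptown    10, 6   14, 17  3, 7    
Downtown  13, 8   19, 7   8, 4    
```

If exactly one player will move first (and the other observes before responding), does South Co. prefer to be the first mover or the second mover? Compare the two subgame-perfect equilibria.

second

If North Co. leads: South Co.'s best replies are Uptown→Y, Downtown→X; North Co.'s induced payoffs 14, 13; outcome (Uptown, Y), payoffs (14, 17).
If South Co. leads: North Co.'s best replies are X→Downtown, Y→Downtown, Z→Downtown; South Co.'s induced payoffs 8, 7, 4; outcome (Downtown, X), payoffs (13, 8).
South Co. gets 8 moving first and 17 moving second, so South Co. prefers to move second.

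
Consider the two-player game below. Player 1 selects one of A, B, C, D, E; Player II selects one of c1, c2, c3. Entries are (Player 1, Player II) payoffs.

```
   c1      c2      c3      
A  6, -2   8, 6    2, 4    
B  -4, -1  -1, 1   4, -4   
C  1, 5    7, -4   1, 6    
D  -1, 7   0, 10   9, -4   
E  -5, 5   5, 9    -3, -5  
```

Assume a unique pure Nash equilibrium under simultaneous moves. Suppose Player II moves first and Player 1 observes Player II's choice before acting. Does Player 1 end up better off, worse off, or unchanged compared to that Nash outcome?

Work backward from Player 1's decision.
- c1: Player 1 compares 6, -4, 1, -1, -5 and picks A; Player II would get -2.
- c2: Player 1 compares 8, -1, 7, 0, 5 and picks A; Player II would get 6.
- c3: Player 1 compares 2, 4, 1, 9, -3 and picks D; Player II would get -4.
Among -2, 6, -4, the best is 6 at c2. Subgame-perfect outcome: (A, c2) with payoffs (8, 6).
Now find the simultaneous Nash equilibrium.
Player 1's best replies: c1→A; c2→A; c3→D.
Player II's best replies: A→c2; B→c2; C→c3; D→c2; E→c2.
Only (A, c2) has each player best-responding; Nash payoffs (8, 6).
Player 1 earns 8 sequentially versus 8 at the Nash outcome: unchanged.

unchanged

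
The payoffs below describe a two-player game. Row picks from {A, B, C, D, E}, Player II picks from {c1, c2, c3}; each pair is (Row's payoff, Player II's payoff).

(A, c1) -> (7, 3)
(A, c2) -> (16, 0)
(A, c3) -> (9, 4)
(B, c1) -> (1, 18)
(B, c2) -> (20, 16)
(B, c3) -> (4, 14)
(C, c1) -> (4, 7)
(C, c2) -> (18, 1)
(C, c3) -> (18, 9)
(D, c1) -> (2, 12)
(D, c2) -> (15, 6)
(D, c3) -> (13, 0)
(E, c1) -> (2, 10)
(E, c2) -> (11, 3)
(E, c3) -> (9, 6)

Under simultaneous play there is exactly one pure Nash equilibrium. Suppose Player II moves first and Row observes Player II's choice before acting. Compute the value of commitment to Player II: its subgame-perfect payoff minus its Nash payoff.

7

Solve by backward induction (Player II leads).
- c1 → Row plays A (best of 7, 1, 4, 2, 2); Player II gets 3.
- c2 → Row plays B (best of 16, 20, 18, 15, 11); Player II gets 16.
- c3 → Row plays C (best of 9, 4, 18, 13, 9); Player II gets 9.
Among 3, 16, 9, the best is 16 at c2. Subgame-perfect outcome: (B, c2) with payoffs (20, 16).
For the simultaneous game, intersect best replies.
Row's best replies: c1→A; c2→B; c3→C.
Player II's best replies: A→c3; B→c1; C→c3; D→c1; E→c1.
The unique mutual best reply is (C, c3), giving (18, 9).
Player II's commitment gain: 16 − 9 = 7.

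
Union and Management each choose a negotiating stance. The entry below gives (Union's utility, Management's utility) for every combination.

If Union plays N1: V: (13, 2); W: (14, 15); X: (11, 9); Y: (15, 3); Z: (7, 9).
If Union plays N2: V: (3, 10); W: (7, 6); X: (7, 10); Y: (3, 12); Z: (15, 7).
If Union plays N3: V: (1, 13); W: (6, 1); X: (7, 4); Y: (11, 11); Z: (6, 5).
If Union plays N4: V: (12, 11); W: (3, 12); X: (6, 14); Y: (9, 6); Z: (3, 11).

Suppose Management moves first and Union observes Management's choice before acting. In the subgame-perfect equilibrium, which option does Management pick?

Work backward from Union's decision.
- V: BR = N1, leader payoff 2.
- W: BR = N1, leader payoff 15.
- X: BR = N1, leader payoff 9.
- Y: BR = N1, leader payoff 3.
- Z: BR = N2, leader payoff 7.
Among 2, 15, 9, 3, 7, the best is 15 at W. Subgame-perfect outcome: (N1, W) with payoffs (14, 15).

W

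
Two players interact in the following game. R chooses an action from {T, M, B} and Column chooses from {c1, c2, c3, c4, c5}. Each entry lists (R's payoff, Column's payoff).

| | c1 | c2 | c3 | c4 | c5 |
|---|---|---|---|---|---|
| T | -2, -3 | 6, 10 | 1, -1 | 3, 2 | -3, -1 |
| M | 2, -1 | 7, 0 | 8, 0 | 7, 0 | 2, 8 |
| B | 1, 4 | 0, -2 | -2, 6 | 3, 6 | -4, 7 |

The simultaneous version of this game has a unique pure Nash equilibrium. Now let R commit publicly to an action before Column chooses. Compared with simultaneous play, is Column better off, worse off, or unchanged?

better off

Backward induction with R moving first.
- T: BR = c2, leader payoff 6.
- M: BR = c5, leader payoff 2.
- B: BR = c5, leader payoff -4.
Among 6, 2, -4, the best is 6 at T. Subgame-perfect outcome: (T, c2) with payoffs (6, 10).
Under simultaneous play:
R's best replies: c1→M; c2→M; c3→M; c4→M; c5→M.
Column's best replies: T→c2; M→c5; B→c5.
Only (M, c5) has each player best-responding; Nash payoffs (2, 8).
Column earns 10 sequentially versus 8 at the Nash outcome: better off.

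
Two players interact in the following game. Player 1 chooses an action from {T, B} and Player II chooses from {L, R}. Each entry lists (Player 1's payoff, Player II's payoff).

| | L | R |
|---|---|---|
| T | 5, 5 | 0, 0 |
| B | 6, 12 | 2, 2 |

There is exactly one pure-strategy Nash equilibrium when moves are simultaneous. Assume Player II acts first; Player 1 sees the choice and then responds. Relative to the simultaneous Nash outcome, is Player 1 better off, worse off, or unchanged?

Work backward from Player 1's decision.
- L: Player 1 compares 5, 6 and picks B; Player II would get 12.
- R: Player 1 compares 0, 2 and picks B; Player II would get 2.
Maximizing over 12, 2, Player II chooses L. Subgame-perfect outcome: (B, L) with payoffs (6, 12).
Now find the simultaneous Nash equilibrium.
Player 1's best replies: L→B; R→B.
Player II's best replies: T→L; B→L.
Only (B, L) has each player best-responding; Nash payoffs (6, 12).
Player 1 earns 6 sequentially versus 6 at the Nash outcome: unchanged.

unchanged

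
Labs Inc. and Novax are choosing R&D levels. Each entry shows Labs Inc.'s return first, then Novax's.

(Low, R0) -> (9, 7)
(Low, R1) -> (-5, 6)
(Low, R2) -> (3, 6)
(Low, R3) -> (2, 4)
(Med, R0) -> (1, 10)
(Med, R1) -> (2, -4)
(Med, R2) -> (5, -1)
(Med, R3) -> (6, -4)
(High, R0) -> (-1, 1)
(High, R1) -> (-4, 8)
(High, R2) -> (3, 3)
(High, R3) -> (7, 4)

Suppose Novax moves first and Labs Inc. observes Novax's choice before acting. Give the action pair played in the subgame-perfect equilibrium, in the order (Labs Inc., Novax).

Labs Inc. best-responds to each possible Novax move:
- R0: BR = Low, leader payoff 7.
- R1: BR = Med, leader payoff -4.
- R2: BR = Med, leader payoff -1.
- R3: BR = High, leader payoff 4.
Maximizing over 7, -4, -1, 4, Novax chooses R0. Subgame-perfect outcome: (Low, R0) with payoffs (9, 7).

(Low, R0)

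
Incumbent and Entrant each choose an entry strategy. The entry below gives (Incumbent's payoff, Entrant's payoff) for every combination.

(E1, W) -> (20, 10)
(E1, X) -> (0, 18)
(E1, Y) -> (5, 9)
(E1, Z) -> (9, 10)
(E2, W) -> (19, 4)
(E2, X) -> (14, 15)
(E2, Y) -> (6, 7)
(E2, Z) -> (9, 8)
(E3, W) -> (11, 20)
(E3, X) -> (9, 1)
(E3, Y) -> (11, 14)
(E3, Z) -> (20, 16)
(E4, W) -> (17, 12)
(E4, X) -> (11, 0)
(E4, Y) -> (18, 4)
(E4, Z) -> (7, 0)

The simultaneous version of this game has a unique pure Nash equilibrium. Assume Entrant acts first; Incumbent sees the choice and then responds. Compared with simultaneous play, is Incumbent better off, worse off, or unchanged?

better off

Incumbent best-responds to each possible Entrant move:
- W: Incumbent compares 20, 19, 11, 17 and picks E1; Entrant would get 10.
- X: Incumbent compares 0, 14, 9, 11 and picks E2; Entrant would get 15.
- Y: Incumbent compares 5, 6, 11, 18 and picks E4; Entrant would get 4.
- Z: Incumbent compares 9, 9, 20, 7 and picks E3; Entrant would get 16.
Maximizing over 10, 15, 4, 16, Entrant chooses Z. Subgame-perfect outcome: (E3, Z) with payoffs (20, 16).
Now find the simultaneous Nash equilibrium.
Incumbent's best replies: W→E1; X→E2; Y→E4; Z→E3.
Entrant's best replies: E1→X; E2→X; E3→W; E4→W.
Only (E2, X) has each player best-responding; Nash payoffs (14, 15).
Incumbent earns 20 sequentially versus 14 at the Nash outcome: better off.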